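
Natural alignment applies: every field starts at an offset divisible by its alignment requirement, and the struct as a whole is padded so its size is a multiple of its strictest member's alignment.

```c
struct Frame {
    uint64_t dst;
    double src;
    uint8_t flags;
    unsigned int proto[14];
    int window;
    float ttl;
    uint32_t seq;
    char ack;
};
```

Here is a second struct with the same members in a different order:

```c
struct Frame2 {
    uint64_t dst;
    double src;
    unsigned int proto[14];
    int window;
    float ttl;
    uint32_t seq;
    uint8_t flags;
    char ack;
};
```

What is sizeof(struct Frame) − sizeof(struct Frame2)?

0..8  dst  (8B, 8-aligned)
8..16  src  (8B, 8-aligned)
16..17  flags  (1B, 1-aligned)
17..20  -- padding (3B)
20..76  proto  (56B, 4-aligned)
76..80  window  (4B, 4-aligned)
80..84  ttl  (4B, 4-aligned)
84..88  seq  (4B, 4-aligned)
88..89  ack  (1B, 1-aligned)
89..96  -- tail padding (7B)
sizeof = 96, alignof = 8
— Frame2 —
0..8  dst  (8B, 8-aligned)
8..16  src  (8B, 8-aligned)
16..72  proto  (56B, 4-aligned)
72..76  window  (4B, 4-aligned)
76..80  ttl  (4B, 4-aligned)
80..84  seq  (4B, 4-aligned)
84..85  flags  (1B, 1-aligned)
85..86  ack  (1B, 1-aligned)
86..88  -- tail padding (2B)
sizeof = 88, alignof = 8
96 − 88 = 8

8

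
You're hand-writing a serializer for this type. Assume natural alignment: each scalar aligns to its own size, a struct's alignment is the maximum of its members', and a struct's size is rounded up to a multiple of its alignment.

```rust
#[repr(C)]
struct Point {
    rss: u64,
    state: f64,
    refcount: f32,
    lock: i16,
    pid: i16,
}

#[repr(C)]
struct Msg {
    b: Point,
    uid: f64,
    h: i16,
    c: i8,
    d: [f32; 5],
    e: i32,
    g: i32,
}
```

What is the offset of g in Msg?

60

Point: rss at 0 (size 8, align 8) → ends 8; state at 8 (size 8, align 8) → ends 16; refcount at 16 (size 4, align 4) → ends 20; lock at 20 (size 2, align 2) → ends 22; pid at 22 (size 2, align 2) → ends 24; total 24 bytes, alignment 8
b at 0 (size 24, align 8) → ends 24
uid at 24 (size 8, align 8) → ends 32
h at 32 (size 2, align 2) → ends 34
c at 34 (size 1, align 1) → ends 35
pad 1 to align 4 for d
d at 36 (size 20, align 4) → ends 56
e at 56 (size 4, align 4) → ends 60
g at 60 (size 4, align 4) → ends 64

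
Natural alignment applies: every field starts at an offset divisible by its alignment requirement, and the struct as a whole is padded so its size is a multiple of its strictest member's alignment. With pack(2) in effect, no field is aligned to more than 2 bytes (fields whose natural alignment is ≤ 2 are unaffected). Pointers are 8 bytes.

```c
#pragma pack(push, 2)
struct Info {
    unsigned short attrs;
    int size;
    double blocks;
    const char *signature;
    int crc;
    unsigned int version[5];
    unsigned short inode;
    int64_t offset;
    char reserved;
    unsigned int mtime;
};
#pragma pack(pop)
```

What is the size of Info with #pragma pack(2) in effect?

62

@0: attrs [2B, align 2] → 2
@2: size [4B, align 2] → 6
@6: blocks [8B, align 2] → 14
@14: signature [8B, align 2] → 22
@22: crc [4B, align 2] → 26
@26: version [20B, align 2] → 46
@46: inode [2B, align 2] → 48
@48: offset [8B, align 2] → 56
@56: reserved [1B, align 1] → 57
+1 pad (align 2)
@58: mtime [4B, align 2] → 62
size 62, align 2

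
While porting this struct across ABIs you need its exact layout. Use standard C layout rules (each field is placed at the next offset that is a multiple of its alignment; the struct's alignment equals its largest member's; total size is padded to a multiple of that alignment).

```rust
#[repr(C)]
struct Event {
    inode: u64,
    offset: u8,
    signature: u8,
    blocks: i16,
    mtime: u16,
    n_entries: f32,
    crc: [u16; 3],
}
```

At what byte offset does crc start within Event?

@0: inode [8B, align 8] → 8
@8: offset [1B, align 1] → 9
@9: signature [1B, align 1] → 10
@10: blocks [2B, align 2] → 12
@12: mtime [2B, align 2] → 14
+2 pad (align 4)
@16: n_entries [4B, align 4] → 20
@20: crc [6B, align 2] → 26

20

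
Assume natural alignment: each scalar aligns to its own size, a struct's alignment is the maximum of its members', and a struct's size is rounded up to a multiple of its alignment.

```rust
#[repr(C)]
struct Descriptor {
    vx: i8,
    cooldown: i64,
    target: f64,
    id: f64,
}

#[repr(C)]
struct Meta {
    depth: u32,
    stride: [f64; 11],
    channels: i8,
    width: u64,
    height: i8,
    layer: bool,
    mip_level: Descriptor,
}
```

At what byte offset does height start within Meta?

112

Descriptor: 0..1  vx  (1B, 1-aligned); 1..8  -- padding (7B); 8..16  cooldown  (8B, 8-aligned); 16..24  target  (8B, 8-aligned); 24..32  id  (8B, 8-aligned); sizeof = 32, alignof = 8
0..4  depth  (4B, 4-aligned)
4..8  -- padding (4B)
8..96  stride  (88B, 8-aligned)
96..97  channels  (1B, 1-aligned)
97..104  -- padding (7B)
104..112  width  (8B, 8-aligned)
112..113  height  (1B, 1-aligned)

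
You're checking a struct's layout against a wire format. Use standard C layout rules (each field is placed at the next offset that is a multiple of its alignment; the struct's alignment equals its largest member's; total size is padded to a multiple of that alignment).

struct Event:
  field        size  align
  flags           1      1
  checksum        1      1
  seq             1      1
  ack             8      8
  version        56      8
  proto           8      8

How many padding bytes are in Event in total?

5

0..1  flags  (1B, 1-aligned)
1..2  checksum  (1B, 1-aligned)
2..3  seq  (1B, 1-aligned)
3..8  -- padding (5B)
8..16  ack  (8B, 8-aligned)
16..72  version  (56B, 8-aligned)
72..80  proto  (8B, 8-aligned)
sizeof = 80, alignof = 8
data bytes 75, size 80 → padding 5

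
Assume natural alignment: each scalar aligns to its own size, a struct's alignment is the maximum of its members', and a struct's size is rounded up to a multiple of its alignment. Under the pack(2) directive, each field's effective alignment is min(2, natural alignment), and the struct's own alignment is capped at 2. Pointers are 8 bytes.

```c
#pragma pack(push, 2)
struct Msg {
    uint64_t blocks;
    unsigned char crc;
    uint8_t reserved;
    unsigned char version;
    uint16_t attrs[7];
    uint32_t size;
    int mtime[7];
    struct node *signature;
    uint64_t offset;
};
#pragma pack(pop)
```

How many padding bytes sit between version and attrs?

1

0..8  blocks  (8B, 2-aligned)
8..9  crc  (1B, 1-aligned)
9..10  reserved  (1B, 1-aligned)
10..11  version  (1B, 1-aligned)
11..12  -- padding (1B)
12..26  attrs  (14B, 2-aligned)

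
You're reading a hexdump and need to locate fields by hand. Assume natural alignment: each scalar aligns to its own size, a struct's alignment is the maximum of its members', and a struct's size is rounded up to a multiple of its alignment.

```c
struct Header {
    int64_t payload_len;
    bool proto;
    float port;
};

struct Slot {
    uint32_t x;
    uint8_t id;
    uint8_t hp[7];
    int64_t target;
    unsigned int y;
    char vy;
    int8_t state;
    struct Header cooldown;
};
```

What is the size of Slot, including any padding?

Header: payload_len at 0 (size 8, align 8) → ends 8; proto at 8 (size 1, align 1) → ends 9; pad 3 to align 4 for port; port at 12 (size 4, align 4) → ends 16; total 16 bytes, alignment 8
x at 0 (size 4, align 4) → ends 4
id at 4 (size 1, align 1) → ends 5
hp at 5 (size 7, align 1) → ends 12
pad 4 to align 8 for target
target at 16 (size 8, align 8) → ends 24
y at 24 (size 4, align 4) → ends 28
vy at 28 (size 1, align 1) → ends 29
state at 29 (size 1, align 1) → ends 30
pad 2 to align 8 for cooldown
cooldown at 32 (size 16, align 8) → ends 48
total 48 bytes, alignment 8

48 bytes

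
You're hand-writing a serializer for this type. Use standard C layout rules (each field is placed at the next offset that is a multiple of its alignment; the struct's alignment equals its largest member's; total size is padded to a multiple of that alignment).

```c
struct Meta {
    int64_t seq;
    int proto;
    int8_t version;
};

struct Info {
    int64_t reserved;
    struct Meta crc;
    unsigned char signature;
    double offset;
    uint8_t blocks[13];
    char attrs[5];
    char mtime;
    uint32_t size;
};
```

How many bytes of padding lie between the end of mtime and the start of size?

1

Meta: 0..8  seq  (8B, 8-aligned); 8..12  proto  (4B, 4-aligned); 12..13  version  (1B, 1-aligned); 13..16  -- tail padding (3B); sizeof = 16, alignof = 8
0..8  reserved  (8B, 8-aligned)
8..24  crc  (16B, 8-aligned)
24..25  signature  (1B, 1-aligned)
25..32  -- padding (7B)
32..40  offset  (8B, 8-aligned)
40..53  blocks  (13B, 1-aligned)
53..58  attrs  (5B, 1-aligned)
58..59  mtime  (1B, 1-aligned)
59..60  -- padding (1B)
60..64  size  (4B, 4-aligned)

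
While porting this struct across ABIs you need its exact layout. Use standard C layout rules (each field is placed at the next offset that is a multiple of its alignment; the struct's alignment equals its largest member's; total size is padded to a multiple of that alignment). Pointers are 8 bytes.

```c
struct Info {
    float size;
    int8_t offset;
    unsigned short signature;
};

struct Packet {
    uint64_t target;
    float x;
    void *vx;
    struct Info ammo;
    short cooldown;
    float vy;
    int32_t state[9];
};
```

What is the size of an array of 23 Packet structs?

Info: @0: size [4B, align 4] → 4; @4: offset [1B, align 1] → 5; +1 pad (align 2); @6: signature [2B, align 2] → 8; size 8, align 4
@0: target [8B, align 8] → 8
@8: x [4B, align 4] → 12
+4 pad (align 8)
@16: vx [8B, align 8] → 24
@24: ammo [8B, align 4] → 32
@32: cooldown [2B, align 2] → 34
+2 pad (align 4)
@36: vy [4B, align 4] → 40
@40: state [36B, align 4] → 76
+4 tail pad (align 8)
size 80, align 8
array of 23: 23 × 80 = 1840

1840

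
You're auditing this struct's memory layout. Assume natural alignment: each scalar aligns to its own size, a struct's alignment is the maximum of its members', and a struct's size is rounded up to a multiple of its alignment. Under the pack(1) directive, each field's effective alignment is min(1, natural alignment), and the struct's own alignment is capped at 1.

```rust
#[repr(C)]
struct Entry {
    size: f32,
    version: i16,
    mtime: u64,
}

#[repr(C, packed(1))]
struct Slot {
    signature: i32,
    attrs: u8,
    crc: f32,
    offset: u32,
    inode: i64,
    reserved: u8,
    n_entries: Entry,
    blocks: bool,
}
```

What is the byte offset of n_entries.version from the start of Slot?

Entry: @0: size [4B, align 4] → 4; @4: version [2B, align 2] → 6; +2 pad (align 8); @8: mtime [8B, align 8] → 16; size 16, align 8
@0: signature [4B, align 1] → 4
@4: attrs [1B, align 1] → 5
@5: crc [4B, align 1] → 9
@9: offset [4B, align 1] → 13
@13: inode [8B, align 1] → 21
@21: reserved [1B, align 1] → 22
@22: n_entries [16B, align 1] → 38
within Entry: version at 4
22 + 4 = 26

26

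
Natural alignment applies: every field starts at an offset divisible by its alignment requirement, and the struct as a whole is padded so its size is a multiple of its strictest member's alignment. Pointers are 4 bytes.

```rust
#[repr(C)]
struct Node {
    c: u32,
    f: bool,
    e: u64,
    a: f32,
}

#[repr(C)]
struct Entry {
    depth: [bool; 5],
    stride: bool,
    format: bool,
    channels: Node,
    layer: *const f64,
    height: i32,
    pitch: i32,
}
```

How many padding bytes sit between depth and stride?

Node: 0..4  c  (4B, 4-aligned); 4..5  f  (1B, 1-aligned); 5..8  -- padding (3B); 8..16  e  (8B, 8-aligned); 16..20  a  (4B, 4-aligned); 20..24  -- tail padding (4B); sizeof = 24, alignof = 8
0..5  depth  (5B, 1-aligned)
5..6  stride  (1B, 1-aligned)

0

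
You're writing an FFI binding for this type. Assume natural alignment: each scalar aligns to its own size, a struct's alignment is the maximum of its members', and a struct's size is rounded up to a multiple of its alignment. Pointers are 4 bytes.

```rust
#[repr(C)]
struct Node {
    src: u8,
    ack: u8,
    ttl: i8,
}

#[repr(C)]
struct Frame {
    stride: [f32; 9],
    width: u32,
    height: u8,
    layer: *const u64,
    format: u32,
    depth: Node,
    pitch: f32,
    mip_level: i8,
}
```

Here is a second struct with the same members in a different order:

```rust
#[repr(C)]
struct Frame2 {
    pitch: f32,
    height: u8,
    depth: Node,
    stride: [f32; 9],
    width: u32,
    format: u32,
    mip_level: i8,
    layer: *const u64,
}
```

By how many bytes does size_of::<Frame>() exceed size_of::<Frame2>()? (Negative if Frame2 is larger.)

4

Node: 0..1  src  (1B, 1-aligned); 1..2  ack  (1B, 1-aligned); 2..3  ttl  (1B, 1-aligned); sizeof = 3, alignof = 1
0..36  stride  (36B, 4-aligned)
36..40  width  (4B, 4-aligned)
40..41  height  (1B, 1-aligned)
41..44  -- padding (3B)
44..48  layer  (4B, 4-aligned)
48..52  format  (4B, 4-aligned)
52..55  depth  (3B, 1-aligned)
55..56  -- padding (1B)
56..60  pitch  (4B, 4-aligned)
60..61  mip_level  (1B, 1-aligned)
61..64  -- tail padding (3B)
sizeof = 64, alignof = 4
— Frame2 —
0..4  pitch  (4B, 4-aligned)
4..5  height  (1B, 1-aligned)
5..8  depth  (3B, 1-aligned)
8..44  stride  (36B, 4-aligned)
44..48  width  (4B, 4-aligned)
48..52  format  (4B, 4-aligned)
52..53  mip_level  (1B, 1-aligned)
53..56  -- padding (3B)
56..60  layer  (4B, 4-aligned)
sizeof = 60, alignof = 4
64 − 60 = 4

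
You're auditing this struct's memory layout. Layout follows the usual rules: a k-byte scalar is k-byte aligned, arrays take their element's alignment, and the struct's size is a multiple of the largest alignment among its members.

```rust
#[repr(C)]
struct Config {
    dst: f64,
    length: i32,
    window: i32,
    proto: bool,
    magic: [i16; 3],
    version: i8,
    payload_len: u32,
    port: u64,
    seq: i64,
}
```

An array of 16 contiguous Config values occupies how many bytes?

768

dst at 0 (size 8, align 8) → ends 8
length at 8 (size 4, align 4) → ends 12
window at 12 (size 4, align 4) → ends 16
proto at 16 (size 1, align 1) → ends 17
pad 1 to align 2 for magic
magic at 18 (size 6, align 2) → ends 24
version at 24 (size 1, align 1) → ends 25
pad 3 to align 4 for payload_len
payload_len at 28 (size 4, align 4) → ends 32
port at 32 (size 8, align 8) → ends 40
seq at 40 (size 8, align 8) → ends 48
total 48 bytes, alignment 8
array of 16: 16 × 48 = 768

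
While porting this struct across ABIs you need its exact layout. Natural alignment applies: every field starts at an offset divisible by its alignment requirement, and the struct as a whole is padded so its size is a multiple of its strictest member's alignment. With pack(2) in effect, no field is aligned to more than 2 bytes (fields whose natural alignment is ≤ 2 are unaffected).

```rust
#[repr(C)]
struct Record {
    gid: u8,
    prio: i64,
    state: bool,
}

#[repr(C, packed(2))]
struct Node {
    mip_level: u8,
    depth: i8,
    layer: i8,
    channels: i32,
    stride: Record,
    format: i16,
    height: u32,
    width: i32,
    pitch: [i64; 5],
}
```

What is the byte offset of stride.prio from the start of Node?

16

Record: 0..1  gid  (1B, 1-aligned); 1..8  -- padding (7B); 8..16  prio  (8B, 8-aligned); 16..17  state  (1B, 1-aligned); 17..24  -- tail padding (7B); sizeof = 24, alignof = 8
0..1  mip_level  (1B, 1-aligned)
1..2  depth  (1B, 1-aligned)
2..3  layer  (1B, 1-aligned)
3..4  -- padding (1B)
4..8  channels  (4B, 2-aligned)
8..32  stride  (24B, 2-aligned)
within Record: prio at 8
8 + 8 = 16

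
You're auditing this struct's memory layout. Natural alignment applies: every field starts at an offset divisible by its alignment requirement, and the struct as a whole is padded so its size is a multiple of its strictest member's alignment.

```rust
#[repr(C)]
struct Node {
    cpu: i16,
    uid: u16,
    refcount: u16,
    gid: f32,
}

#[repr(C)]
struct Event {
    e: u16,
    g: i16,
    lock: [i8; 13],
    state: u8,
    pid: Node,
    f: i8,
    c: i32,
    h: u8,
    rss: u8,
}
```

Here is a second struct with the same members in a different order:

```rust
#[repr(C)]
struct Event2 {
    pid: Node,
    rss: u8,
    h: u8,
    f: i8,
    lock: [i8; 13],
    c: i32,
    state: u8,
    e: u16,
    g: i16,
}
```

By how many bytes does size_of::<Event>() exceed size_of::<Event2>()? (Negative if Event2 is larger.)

4

Node: @0: cpu [2B, align 2] → 2; @2: uid [2B, align 2] → 4; @4: refcount [2B, align 2] → 6; +2 pad (align 4); @8: gid [4B, align 4] → 12; size 12, align 4
@0: e [2B, align 2] → 2
@2: g [2B, align 2] → 4
@4: lock [13B, align 1] → 17
@17: state [1B, align 1] → 18
+2 pad (align 4)
@20: pid [12B, align 4] → 32
@32: f [1B, align 1] → 33
+3 pad (align 4)
@36: c [4B, align 4] → 40
@40: h [1B, align 1] → 41
@41: rss [1B, align 1] → 42
+2 tail pad (align 4)
size 44, align 4
— Event2 —
@0: pid [12B, align 4] → 12
@12: rss [1B, align 1] → 13
@13: h [1B, align 1] → 14
@14: f [1B, align 1] → 15
@15: lock [13B, align 1] → 28
@28: c [4B, align 4] → 32
@32: state [1B, align 1] → 33
+1 pad (align 2)
@34: e [2B, align 2] → 36
@36: g [2B, align 2] → 38
+2 tail pad (align 4)
size 40, align 4
44 − 40 = 4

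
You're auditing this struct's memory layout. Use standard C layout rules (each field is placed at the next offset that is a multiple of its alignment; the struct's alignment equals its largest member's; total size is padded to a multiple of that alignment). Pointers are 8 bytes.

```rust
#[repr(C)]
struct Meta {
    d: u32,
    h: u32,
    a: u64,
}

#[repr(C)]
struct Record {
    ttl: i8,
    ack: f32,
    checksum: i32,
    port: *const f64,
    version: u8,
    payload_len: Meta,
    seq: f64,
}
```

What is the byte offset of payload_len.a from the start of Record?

Meta: @0: d [4B, align 4] → 4; @4: h [4B, align 4] → 8; @8: a [8B, align 8] → 16; size 16, align 8
@0: ttl [1B, align 1] → 1
+3 pad (align 4)
@4: ack [4B, align 4] → 8
@8: checksum [4B, align 4] → 12
+4 pad (align 8)
@16: port [8B, align 8] → 24
@24: version [1B, align 1] → 25
+7 pad (align 8)
@32: payload_len [16B, align 8] → 48
within Meta: a at 8
32 + 8 = 40

40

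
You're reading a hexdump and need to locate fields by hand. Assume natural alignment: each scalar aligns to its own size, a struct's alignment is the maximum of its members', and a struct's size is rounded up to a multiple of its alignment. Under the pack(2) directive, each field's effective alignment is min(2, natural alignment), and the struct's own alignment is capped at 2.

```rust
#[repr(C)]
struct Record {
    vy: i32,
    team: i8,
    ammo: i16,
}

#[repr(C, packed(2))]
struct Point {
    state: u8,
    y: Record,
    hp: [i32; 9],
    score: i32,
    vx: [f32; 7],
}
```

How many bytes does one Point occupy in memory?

78 bytes

Record: vy at 0 (size 4, align 4) → ends 4; team at 4 (size 1, align 1) → ends 5; pad 1 to align 2 for ammo; ammo at 6 (size 2, align 2) → ends 8; total 8 bytes, alignment 4
state at 0 (size 1, align 1) → ends 1
pad 1 to align 2 for y
y at 2 (size 8, align 2) → ends 10
hp at 10 (size 36, align 2) → ends 46
score at 46 (size 4, align 2) → ends 50
vx at 50 (size 28, align 2) → ends 78
total 78 bytes, alignment 2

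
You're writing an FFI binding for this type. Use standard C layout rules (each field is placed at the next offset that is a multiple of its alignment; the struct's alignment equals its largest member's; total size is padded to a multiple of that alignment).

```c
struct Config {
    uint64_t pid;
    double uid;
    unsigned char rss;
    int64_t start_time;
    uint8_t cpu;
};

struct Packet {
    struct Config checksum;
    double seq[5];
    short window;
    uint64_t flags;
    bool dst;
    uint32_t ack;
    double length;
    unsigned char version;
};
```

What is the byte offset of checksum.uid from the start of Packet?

Config: @0: pid [8B, align 8] → 8; @8: uid [8B, align 8] → 16; @16: rss [1B, align 1] → 17; +7 pad (align 8); @24: start_time [8B, align 8] → 32; @32: cpu [1B, align 1] → 33; +7 tail pad (align 8); size 40, align 8
@0: checksum [40B, align 8] → 40
within Config: uid at 8
0 + 8 = 8

8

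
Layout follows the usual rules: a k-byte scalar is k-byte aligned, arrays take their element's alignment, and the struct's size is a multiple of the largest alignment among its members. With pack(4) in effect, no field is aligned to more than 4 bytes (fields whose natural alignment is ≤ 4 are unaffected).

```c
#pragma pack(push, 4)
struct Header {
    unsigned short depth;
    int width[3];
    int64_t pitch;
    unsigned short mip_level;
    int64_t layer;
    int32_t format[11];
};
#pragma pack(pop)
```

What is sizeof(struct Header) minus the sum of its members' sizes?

4

@0: depth [2B, align 2] → 2
+2 pad (align 4)
@4: width [12B, align 4] → 16
@16: pitch [8B, align 4] → 24
@24: mip_level [2B, align 2] → 26
+2 pad (align 4)
@28: layer [8B, align 4] → 36
@36: format [44B, align 4] → 80
size 80, align 4
data bytes 76, size 80 → padding 4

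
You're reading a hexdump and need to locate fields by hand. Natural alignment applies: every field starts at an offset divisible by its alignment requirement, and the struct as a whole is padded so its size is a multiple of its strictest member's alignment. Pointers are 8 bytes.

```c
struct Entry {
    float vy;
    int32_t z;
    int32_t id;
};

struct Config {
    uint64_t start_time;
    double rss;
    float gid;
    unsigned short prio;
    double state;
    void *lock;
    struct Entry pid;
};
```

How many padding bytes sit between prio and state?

Entry: 0..4  vy  (4B, 4-aligned); 4..8  z  (4B, 4-aligned); 8..12  id  (4B, 4-aligned); sizeof = 12, alignof = 4
0..8  start_time  (8B, 8-aligned)
8..16  rss  (8B, 8-aligned)
16..20  gid  (4B, 4-aligned)
20..22  prio  (2B, 2-aligned)
22..24  -- padding (2B)
24..32  state  (8B, 8-aligned)

2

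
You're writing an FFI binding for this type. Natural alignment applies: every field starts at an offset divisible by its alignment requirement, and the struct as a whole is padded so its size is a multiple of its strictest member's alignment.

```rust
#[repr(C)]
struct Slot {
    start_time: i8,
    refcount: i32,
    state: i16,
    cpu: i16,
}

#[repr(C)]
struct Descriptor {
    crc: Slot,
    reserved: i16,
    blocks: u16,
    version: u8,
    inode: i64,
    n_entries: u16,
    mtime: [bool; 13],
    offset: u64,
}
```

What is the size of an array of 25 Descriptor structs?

Slot: start_time at 0 (size 1, align 1) → ends 1; pad 3 to align 4 for refcount; refcount at 4 (size 4, align 4) → ends 8; state at 8 (size 2, align 2) → ends 10; cpu at 10 (size 2, align 2) → ends 12; total 12 bytes, alignment 4
crc at 0 (size 12, align 4) → ends 12
reserved at 12 (size 2, align 2) → ends 14
blocks at 14 (size 2, align 2) → ends 16
version at 16 (size 1, align 1) → ends 17
pad 7 to align 8 for inode
inode at 24 (size 8, align 8) → ends 32
n_entries at 32 (size 2, align 2) → ends 34
mtime at 34 (size 13, align 1) → ends 47
pad 1 to align 8 for offset
offset at 48 (size 8, align 8) → ends 56
total 56 bytes, alignment 8
array of 25: 25 × 56 = 1400

1400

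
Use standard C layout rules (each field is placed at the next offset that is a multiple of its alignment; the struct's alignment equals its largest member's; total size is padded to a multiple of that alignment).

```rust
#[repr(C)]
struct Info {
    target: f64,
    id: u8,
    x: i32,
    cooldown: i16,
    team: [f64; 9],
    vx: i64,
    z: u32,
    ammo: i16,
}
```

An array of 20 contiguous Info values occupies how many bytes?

2240

0..8  target  (8B, 8-aligned)
8..9  id  (1B, 1-aligned)
9..12  -- padding (3B)
12..16  x  (4B, 4-aligned)
16..18  cooldown  (2B, 2-aligned)
18..24  -- padding (6B)
24..96  team  (72B, 8-aligned)
96..104  vx  (8B, 8-aligned)
104..108  z  (4B, 4-aligned)
108..110  ammo  (2B, 2-aligned)
110..112  -- tail padding (2B)
sizeof = 112, alignof = 8
array of 20: 20 × 112 = 2240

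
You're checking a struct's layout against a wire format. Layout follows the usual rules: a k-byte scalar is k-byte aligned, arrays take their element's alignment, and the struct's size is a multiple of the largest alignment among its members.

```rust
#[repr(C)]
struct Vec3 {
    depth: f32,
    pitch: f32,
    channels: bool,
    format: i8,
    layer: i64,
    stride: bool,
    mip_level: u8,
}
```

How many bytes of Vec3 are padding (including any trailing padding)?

depth at 0 (size 4, align 4) → ends 4
pitch at 4 (size 4, align 4) → ends 8
channels at 8 (size 1, align 1) → ends 9
format at 9 (size 1, align 1) → ends 10
pad 6 to align 8 for layer
layer at 16 (size 8, align 8) → ends 24
stride at 24 (size 1, align 1) → ends 25
mip_level at 25 (size 1, align 1) → ends 26
tail pad 6 to reach multiple of 8
total 32 bytes, alignment 8
data bytes 20, size 32 → padding 12

12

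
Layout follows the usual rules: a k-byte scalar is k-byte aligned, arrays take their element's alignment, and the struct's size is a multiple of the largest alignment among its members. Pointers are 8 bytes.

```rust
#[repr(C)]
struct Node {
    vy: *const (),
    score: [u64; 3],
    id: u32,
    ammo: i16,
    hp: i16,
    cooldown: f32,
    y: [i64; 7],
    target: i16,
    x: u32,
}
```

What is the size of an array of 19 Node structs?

@0: vy [8B, align 8] → 8
@8: score [24B, align 8] → 32
@32: id [4B, align 4] → 36
@36: ammo [2B, align 2] → 38
@38: hp [2B, align 2] → 40
@40: cooldown [4B, align 4] → 44
+4 pad (align 8)
@48: y [56B, align 8] → 104
@104: target [2B, align 2] → 106
+2 pad (align 4)
@108: x [4B, align 4] → 112
size 112, align 8
array of 19: 19 × 112 = 2128

2128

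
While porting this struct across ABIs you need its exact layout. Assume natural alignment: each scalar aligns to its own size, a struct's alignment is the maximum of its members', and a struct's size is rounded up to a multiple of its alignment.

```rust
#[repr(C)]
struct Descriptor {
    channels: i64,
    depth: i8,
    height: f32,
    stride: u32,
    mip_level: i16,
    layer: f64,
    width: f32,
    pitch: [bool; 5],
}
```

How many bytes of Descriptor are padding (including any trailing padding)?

@0: channels [8B, align 8] → 8
@8: depth [1B, align 1] → 9
+3 pad (align 4)
@12: height [4B, align 4] → 16
@16: stride [4B, align 4] → 20
@20: mip_level [2B, align 2] → 22
+2 pad (align 8)
@24: layer [8B, align 8] → 32
@32: width [4B, align 4] → 36
@36: pitch [5B, align 1] → 41
+7 tail pad (align 8)
size 48, align 8
data bytes 36, size 48 → padding 12

12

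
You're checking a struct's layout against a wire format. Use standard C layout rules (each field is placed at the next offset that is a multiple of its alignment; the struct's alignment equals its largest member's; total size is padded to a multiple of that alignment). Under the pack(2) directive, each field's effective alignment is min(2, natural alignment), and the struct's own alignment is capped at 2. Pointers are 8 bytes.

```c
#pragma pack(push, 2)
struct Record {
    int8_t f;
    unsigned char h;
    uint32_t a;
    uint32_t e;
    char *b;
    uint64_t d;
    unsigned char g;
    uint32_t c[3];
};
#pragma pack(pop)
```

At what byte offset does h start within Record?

0..1  f  (1B, 1-aligned)
1..2  h  (1B, 1-aligned)

1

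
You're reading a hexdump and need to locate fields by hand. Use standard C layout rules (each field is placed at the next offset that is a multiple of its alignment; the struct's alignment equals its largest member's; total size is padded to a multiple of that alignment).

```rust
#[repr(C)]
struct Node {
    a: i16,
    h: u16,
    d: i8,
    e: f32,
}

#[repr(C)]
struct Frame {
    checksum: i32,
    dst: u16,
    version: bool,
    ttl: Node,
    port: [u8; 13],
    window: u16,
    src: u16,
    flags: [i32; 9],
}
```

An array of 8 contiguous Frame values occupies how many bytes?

Node: @0: a [2B, align 2] → 2; @2: h [2B, align 2] → 4; @4: d [1B, align 1] → 5; +3 pad (align 4); @8: e [4B, align 4] → 12; size 12, align 4
@0: checksum [4B, align 4] → 4
@4: dst [2B, align 2] → 6
@6: version [1B, align 1] → 7
+1 pad (align 4)
@8: ttl [12B, align 4] → 20
@20: port [13B, align 1] → 33
+1 pad (align 2)
@34: window [2B, align 2] → 36
@36: src [2B, align 2] → 38
+2 pad (align 4)
@40: flags [36B, align 4] → 76
size 76, align 4
array of 8: 8 × 76 = 608

608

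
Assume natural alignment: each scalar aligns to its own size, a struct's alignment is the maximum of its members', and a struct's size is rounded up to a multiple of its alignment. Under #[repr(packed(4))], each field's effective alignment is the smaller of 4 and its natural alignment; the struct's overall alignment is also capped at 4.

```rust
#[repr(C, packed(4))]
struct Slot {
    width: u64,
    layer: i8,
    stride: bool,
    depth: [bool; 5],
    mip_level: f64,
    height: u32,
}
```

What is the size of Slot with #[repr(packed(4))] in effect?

28

width at 0 (size 8, align 4) → ends 8
layer at 8 (size 1, align 1) → ends 9
stride at 9 (size 1, align 1) → ends 10
depth at 10 (size 5, align 1) → ends 15
pad 1 to align 4 for mip_level
mip_level at 16 (size 8, align 4) → ends 24
height at 24 (size 4, align 4) → ends 28
total 28 bytes, alignment 4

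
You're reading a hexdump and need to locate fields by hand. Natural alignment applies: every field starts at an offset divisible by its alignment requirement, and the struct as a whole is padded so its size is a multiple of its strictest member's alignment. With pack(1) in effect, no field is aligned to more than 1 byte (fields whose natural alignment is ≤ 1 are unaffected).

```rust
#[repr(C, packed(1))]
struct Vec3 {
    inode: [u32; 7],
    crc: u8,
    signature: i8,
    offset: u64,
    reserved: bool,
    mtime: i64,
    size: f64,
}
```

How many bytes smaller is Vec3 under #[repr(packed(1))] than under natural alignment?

natural layout:
  inode at 0 (size 28, align 4) → ends 28
  crc at 28 (size 1, align 1) → ends 29
  signature at 29 (size 1, align 1) → ends 30
  pad 2 to align 8 for offset
  offset at 32 (size 8, align 8) → ends 40
  reserved at 40 (size 1, align 1) → ends 41
  pad 7 to align 8 for mtime
  mtime at 48 (size 8, align 8) → ends 56
  size at 56 (size 8, align 8) → ends 64
  total 64 bytes, alignment 8
packed(1) layout:
  inode at 0 (size 28, align 1) → ends 28
  crc at 28 (size 1, align 1) → ends 29
  signature at 29 (size 1, align 1) → ends 30
  offset at 30 (size 8, align 1) → ends 38
  reserved at 38 (size 1, align 1) → ends 39
  mtime at 39 (size 8, align 1) → ends 47
  size at 47 (size 8, align 1) → ends 55
  total 55 bytes, alignment 1
64 − 55 = 9

9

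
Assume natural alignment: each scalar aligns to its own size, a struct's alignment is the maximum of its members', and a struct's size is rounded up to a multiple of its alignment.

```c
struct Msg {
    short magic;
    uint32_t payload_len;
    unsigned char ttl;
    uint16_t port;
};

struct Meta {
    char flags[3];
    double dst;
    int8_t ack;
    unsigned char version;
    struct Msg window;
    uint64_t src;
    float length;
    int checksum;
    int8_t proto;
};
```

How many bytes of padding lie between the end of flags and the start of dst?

5

Msg: 0..2  magic  (2B, 2-aligned); 2..4  -- padding (2B); 4..8  payload_len  (4B, 4-aligned); 8..9  ttl  (1B, 1-aligned); 9..10  -- padding (1B); 10..12  port  (2B, 2-aligned); sizeof = 12, alignof = 4
0..3  flags  (3B, 1-aligned)
3..8  -- padding (5B)
8..16  dst  (8B, 8-aligned)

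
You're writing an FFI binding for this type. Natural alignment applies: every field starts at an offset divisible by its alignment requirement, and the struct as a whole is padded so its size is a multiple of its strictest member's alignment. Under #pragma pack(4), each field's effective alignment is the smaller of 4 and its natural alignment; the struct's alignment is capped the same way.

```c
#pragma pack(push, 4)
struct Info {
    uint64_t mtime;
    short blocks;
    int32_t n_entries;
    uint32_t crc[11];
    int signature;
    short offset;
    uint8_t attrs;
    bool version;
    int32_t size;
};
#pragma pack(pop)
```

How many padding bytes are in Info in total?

0..8  mtime  (8B, 4-aligned)
8..10  blocks  (2B, 2-aligned)
10..12  -- padding (2B)
12..16  n_entries  (4B, 4-aligned)
16..60  crc  (44B, 4-aligned)
60..64  signature  (4B, 4-aligned)
64..66  offset  (2B, 2-aligned)
66..67  attrs  (1B, 1-aligned)
67..68  version  (1B, 1-aligned)
68..72  size  (4B, 4-aligned)
sizeof = 72, alignof = 4
data bytes 70, size 72 → padding 2

2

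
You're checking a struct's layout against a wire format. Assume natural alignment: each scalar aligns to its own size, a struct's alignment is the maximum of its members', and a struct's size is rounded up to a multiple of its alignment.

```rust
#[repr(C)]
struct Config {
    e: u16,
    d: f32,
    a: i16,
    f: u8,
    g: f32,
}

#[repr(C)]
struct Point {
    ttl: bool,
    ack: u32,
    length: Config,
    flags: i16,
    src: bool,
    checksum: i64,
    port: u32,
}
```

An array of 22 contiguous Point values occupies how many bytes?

1056

Config: 0..2  e  (2B, 2-aligned); 2..4  -- padding (2B); 4..8  d  (4B, 4-aligned); 8..10  a  (2B, 2-aligned); 10..11  f  (1B, 1-aligned); 11..12  -- padding (1B); 12..16  g  (4B, 4-aligned); sizeof = 16, alignof = 4
0..1  ttl  (1B, 1-aligned)
1..4  -- padding (3B)
4..8  ack  (4B, 4-aligned)
8..24  length  (16B, 4-aligned)
24..26  flags  (2B, 2-aligned)
26..27  src  (1B, 1-aligned)
27..32  -- padding (5B)
32..40  checksum  (8B, 8-aligned)
40..44  port  (4B, 4-aligned)
44..48  -- tail padding (4B)
sizeof = 48, alignof = 8
array of 22: 22 × 48 = 1056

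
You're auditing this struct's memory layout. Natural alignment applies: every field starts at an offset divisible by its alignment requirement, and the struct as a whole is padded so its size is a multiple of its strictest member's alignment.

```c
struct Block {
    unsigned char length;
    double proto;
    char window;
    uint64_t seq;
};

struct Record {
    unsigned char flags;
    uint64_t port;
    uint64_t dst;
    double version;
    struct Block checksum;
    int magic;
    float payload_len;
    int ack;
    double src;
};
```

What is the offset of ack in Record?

72

Block: 0..1  length  (1B, 1-aligned); 1..8  -- padding (7B); 8..16  proto  (8B, 8-aligned); 16..17  window  (1B, 1-aligned); 17..24  -- padding (7B); 24..32  seq  (8B, 8-aligned); sizeof = 32, alignof = 8
0..1  flags  (1B, 1-aligned)
1..8  -- padding (7B)
8..16  port  (8B, 8-aligned)
16..24  dst  (8B, 8-aligned)
24..32  version  (8B, 8-aligned)
32..64  checksum  (32B, 8-aligned)
64..68  magic  (4B, 4-aligned)
68..72  payload_len  (4B, 4-aligned)
72..76  ack  (4B, 4-aligned)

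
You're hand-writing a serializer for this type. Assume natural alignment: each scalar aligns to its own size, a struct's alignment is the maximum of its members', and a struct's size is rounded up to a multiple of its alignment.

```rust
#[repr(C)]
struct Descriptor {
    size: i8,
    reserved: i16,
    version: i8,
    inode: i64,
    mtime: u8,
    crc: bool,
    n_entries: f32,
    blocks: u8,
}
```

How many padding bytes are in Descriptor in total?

0..1  size  (1B, 1-aligned)
1..2  -- padding (1B)
2..4  reserved  (2B, 2-aligned)
4..5  version  (1B, 1-aligned)
5..8  -- padding (3B)
8..16  inode  (8B, 8-aligned)
16..17  mtime  (1B, 1-aligned)
17..18  crc  (1B, 1-aligned)
18..20  -- padding (2B)
20..24  n_entries  (4B, 4-aligned)
24..25  blocks  (1B, 1-aligned)
25..32  -- tail padding (7B)
sizeof = 32, alignof = 8
data bytes 19, size 32 → padding 13

13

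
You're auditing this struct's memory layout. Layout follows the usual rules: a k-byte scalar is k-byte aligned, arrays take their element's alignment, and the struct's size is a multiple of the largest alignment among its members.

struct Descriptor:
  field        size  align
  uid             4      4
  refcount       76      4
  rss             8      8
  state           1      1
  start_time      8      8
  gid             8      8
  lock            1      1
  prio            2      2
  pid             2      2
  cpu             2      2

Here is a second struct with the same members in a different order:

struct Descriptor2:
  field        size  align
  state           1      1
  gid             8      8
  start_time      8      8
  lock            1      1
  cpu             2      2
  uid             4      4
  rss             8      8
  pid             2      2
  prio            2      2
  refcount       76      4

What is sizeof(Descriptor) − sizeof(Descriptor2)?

0..4  uid  (4B, 4-aligned)
4..80  refcount  (76B, 4-aligned)
80..88  rss  (8B, 8-aligned)
88..89  state  (1B, 1-aligned)
89..96  -- padding (7B)
96..104  start_time  (8B, 8-aligned)
104..112  gid  (8B, 8-aligned)
112..113  lock  (1B, 1-aligned)
113..114  -- padding (1B)
114..116  prio  (2B, 2-aligned)
116..118  pid  (2B, 2-aligned)
118..120  cpu  (2B, 2-aligned)
sizeof = 120, alignof = 8
— Descriptor2 —
0..1  state  (1B, 1-aligned)
1..8  -- padding (7B)
8..16  gid  (8B, 8-aligned)
16..24  start_time  (8B, 8-aligned)
24..25  lock  (1B, 1-aligned)
25..26  -- padding (1B)
26..28  cpu  (2B, 2-aligned)
28..32  uid  (4B, 4-aligned)
32..40  rss  (8B, 8-aligned)
40..42  pid  (2B, 2-aligned)
42..44  prio  (2B, 2-aligned)
44..120  refcount  (76B, 4-aligned)
sizeof = 120, alignof = 8
120 − 120 = 0

0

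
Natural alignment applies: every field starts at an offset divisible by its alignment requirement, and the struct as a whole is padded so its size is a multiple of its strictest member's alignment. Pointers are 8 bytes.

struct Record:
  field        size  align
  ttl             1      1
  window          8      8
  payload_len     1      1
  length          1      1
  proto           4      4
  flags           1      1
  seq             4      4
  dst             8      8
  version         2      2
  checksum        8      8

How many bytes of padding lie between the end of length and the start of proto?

2

ttl at 0 (size 1, align 1) → ends 1
pad 7 to align 8 for window
window at 8 (size 8, align 8) → ends 16
payload_len at 16 (size 1, align 1) → ends 17
length at 17 (size 1, align 1) → ends 18
pad 2 to align 4 for proto
proto at 20 (size 4, align 4) → ends 24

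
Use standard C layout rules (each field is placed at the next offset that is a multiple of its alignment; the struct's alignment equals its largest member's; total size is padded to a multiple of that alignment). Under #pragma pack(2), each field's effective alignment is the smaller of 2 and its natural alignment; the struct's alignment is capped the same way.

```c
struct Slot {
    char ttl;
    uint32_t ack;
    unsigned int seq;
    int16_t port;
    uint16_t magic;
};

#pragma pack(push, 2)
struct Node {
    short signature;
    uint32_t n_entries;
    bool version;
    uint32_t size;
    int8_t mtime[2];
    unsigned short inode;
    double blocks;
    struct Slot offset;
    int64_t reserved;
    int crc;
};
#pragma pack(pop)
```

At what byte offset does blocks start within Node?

Slot: ttl at 0 (size 1, align 1) → ends 1; pad 3 to align 4 for ack; ack at 4 (size 4, align 4) → ends 8; seq at 8 (size 4, align 4) → ends 12; port at 12 (size 2, align 2) → ends 14; magic at 14 (size 2, align 2) → ends 16; total 16 bytes, alignment 4
signature at 0 (size 2, align 2) → ends 2
n_entries at 2 (size 4, align 2) → ends 6
version at 6 (size 1, align 1) → ends 7
pad 1 to align 2 for size
size at 8 (size 4, align 2) → ends 12
mtime at 12 (size 2, align 1) → ends 14
inode at 14 (size 2, align 2) → ends 16
blocks at 16 (size 8, align 2) → ends 24

16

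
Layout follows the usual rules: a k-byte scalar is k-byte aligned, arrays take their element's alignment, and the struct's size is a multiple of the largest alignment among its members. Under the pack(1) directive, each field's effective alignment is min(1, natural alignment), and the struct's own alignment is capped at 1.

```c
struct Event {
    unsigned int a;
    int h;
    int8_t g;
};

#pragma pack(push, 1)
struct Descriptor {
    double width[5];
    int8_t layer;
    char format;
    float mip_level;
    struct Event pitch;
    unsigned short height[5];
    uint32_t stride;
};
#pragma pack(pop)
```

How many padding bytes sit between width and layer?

Event: @0: a [4B, align 4] → 4; @4: h [4B, align 4] → 8; @8: g [1B, align 1] → 9; +3 tail pad (align 4); size 12, align 4
@0: width [40B, align 1] → 40
@40: layer [1B, align 1] → 41

0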